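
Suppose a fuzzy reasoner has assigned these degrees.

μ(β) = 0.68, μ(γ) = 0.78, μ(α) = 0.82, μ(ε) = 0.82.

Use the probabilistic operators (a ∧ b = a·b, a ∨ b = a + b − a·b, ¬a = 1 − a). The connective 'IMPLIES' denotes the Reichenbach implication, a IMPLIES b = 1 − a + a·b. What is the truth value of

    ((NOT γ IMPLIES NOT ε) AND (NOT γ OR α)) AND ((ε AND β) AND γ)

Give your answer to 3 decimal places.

NOT γ = 1 − 0.7800 = 0.2200
NOT ε = 1 − 0.8200 = 0.1800
NOT γ IMPLIES NOT ε  [Reichenbach: 1 − a + a·b] with a=0.2200, b=0.1800 → 0.8196
NOT γ = 1 − 0.7800 = 0.2200
NOT γ OR α = a + b − a·b on (0.2200, 0.8200) = 0.8596
(NOT γ IMPLIES NOT ε) AND (NOT γ OR α) = a·b on (0.8196, 0.8596) = 0.7045
ε AND β = a·b on (0.8200, 0.6800) = 0.5576
(ε AND β) AND γ = a·b on (0.5576, 0.7800) = 0.4349
((NOT γ IMPLIES NOT ε) AND (NOT γ OR α)) AND ((ε AND β) AND γ) = a·b on (0.7045, 0.4349) = 0.3064

0.306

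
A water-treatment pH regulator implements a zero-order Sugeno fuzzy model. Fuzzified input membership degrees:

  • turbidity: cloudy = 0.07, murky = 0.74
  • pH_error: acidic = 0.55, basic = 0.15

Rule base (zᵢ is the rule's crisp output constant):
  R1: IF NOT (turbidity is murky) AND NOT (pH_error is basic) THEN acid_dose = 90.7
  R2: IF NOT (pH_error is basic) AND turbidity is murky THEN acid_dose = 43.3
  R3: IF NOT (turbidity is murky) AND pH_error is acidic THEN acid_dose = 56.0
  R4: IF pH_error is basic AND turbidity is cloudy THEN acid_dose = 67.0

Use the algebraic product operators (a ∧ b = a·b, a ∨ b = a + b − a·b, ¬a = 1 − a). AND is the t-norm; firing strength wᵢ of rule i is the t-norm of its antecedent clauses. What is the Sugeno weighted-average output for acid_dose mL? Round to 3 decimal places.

55.797

R1 (z=90.7): ¬murky=1−0.74=0.26, ¬basic=1−0.15=0.85; AND[a·b] → w = 0.2210
R2 (z=43.3): ¬basic=1−0.15=0.85, murky=0.74; AND[a·b] → w = 0.6290
R3 (z=56.0): ¬murky=1−0.74=0.26, acidic=0.55; AND[a·b] → w = 0.1430
R4 (z=67.0): basic=0.15, cloudy=0.07; AND[a·b] → w = 0.0105
Weighted average = (0.2210·90.7 + 0.6290·43.3 + 0.1430·56.0 + 0.0105·67.0) / (0.2210 + 0.6290 + 0.1430 + 0.0105)
  = 55.9919 / 1.0035 = 55.797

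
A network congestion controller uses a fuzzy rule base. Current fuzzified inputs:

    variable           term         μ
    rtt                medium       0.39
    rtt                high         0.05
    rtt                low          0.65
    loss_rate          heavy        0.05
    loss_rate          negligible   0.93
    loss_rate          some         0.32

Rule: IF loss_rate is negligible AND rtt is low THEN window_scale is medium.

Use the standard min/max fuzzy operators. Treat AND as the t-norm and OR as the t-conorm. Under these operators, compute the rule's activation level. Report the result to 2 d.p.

0.65

firing strength: negligible=0.93, low=0.65; AND[min(a, b)] → w = 0.65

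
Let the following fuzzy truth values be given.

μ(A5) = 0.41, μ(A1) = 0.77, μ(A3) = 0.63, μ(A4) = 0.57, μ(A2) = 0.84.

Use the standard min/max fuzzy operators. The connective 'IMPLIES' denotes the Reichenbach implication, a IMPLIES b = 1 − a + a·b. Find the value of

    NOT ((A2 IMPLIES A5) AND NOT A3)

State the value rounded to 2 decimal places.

0.63

A2 IMPLIES A5  [Reichenbach: 1 − a + a·b] with a=0.84, b=0.41 → 0.50
NOT A3 = 1 − 0.63 = 0.37
(A2 IMPLIES A5) AND NOT A3 = min(a, b) on (0.50, 0.37) = 0.37
NOT ((A2 IMPLIES A5) AND NOT A3) = 1 − 0.37 = 0.63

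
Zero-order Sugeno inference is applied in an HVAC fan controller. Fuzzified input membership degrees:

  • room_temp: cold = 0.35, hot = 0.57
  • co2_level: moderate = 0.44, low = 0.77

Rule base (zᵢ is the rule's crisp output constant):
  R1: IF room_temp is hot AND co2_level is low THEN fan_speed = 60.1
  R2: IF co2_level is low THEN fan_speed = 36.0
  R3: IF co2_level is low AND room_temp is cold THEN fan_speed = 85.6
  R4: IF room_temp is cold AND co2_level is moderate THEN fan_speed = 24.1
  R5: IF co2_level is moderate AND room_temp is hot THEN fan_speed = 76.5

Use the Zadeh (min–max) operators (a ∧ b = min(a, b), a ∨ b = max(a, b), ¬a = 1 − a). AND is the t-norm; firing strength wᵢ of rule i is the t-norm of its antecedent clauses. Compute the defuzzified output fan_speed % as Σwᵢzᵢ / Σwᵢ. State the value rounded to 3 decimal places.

R1 (z=60.1): hot=0.57, low=0.77; AND[min(a, b)] → w = 0.57
R2 (z=36.0): low=0.77 → w = 0.77
R3 (z=85.6): low=0.77, cold=0.35; AND[min(a, b)] → w = 0.35
R4 (z=24.1): cold=0.35, moderate=0.44; AND[min(a, b)] → w = 0.35
R5 (z=76.5): moderate=0.44, hot=0.57; AND[min(a, b)] → w = 0.44
Weighted average = (0.57·60.1 + 0.77·36.0 + 0.35·85.6 + 0.35·24.1 + 0.44·76.5) / (0.57 + 0.77 + 0.35 + 0.35 + 0.44)
  = 134.0320 / 2.4800 = 54.045

54.045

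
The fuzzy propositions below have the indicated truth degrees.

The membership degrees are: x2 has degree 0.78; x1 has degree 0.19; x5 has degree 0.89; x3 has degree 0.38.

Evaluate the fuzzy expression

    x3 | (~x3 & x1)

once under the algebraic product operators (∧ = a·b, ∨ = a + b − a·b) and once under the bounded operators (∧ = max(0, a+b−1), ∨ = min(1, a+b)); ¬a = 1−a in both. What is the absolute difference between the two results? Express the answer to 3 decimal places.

Under algebraic product:
  ~x3 = 1 − 0.3800 = 0.6200
  ~x3 & x1 = a·b on (0.6200, 0.1900) = 0.1178
  x3 | (~x3 & x1) = a + b − a·b on (0.3800, 0.1178) = 0.4530
  → value = 0.4530
Under bounded:
  ~x3 = 1 − 0.38 = 0.62
  ~x3 & x1 = max(0, a+b−1) on (0.62, 0.19) = 0.00
  x3 | (~x3 & x1) = min(1, a+b) on (0.38, 0.00) = 0.38
  → value = 0.3800
|0.4530 − 0.3800| = 0.073

0.073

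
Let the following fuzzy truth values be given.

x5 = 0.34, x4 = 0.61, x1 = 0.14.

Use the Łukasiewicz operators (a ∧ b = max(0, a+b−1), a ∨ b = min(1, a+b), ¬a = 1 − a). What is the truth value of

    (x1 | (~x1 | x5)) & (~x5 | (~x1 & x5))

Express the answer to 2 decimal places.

~x1 = 1 − 0.14 = 0.86
~x1 | x5 = min(1, a+b) on (0.86, 0.34) = 1.00
x1 | (~x1 | x5) = min(1, a+b) on (0.14, 1.00) = 1.00
~x5 = 1 − 0.34 = 0.66
~x1 = 1 − 0.14 = 0.86
~x1 & x5 = max(0, a+b−1) on (0.86, 0.34) = 0.20
~x5 | (~x1 & x5) = min(1, a+b) on (0.66, 0.20) = 0.86
(x1 | (~x1 | x5)) & (~x5 | (~x1 & x5)) = max(0, a+b−1) on (1.00, 0.86) = 0.86

0.86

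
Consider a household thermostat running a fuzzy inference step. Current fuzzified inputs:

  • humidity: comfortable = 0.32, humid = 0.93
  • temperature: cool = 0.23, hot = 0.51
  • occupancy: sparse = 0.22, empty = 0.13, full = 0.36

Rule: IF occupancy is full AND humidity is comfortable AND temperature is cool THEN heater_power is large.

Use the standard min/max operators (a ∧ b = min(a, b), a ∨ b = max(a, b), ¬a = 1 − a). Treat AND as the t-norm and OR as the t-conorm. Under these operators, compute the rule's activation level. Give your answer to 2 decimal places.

0.23

firing strength: full=0.36, comfortable=0.32, cool=0.23; AND[min(a, b)] → w = 0.23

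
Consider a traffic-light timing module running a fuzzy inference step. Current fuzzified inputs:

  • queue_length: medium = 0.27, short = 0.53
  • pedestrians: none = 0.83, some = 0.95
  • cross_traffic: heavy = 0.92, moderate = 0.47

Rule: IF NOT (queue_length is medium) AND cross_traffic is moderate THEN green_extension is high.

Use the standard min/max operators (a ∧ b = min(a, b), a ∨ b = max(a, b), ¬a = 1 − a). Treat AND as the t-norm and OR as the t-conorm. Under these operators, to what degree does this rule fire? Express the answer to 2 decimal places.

firing strength: ¬medium=1−0.27=0.73, moderate=0.47; AND[min(a, b)] → w = 0.47

0.47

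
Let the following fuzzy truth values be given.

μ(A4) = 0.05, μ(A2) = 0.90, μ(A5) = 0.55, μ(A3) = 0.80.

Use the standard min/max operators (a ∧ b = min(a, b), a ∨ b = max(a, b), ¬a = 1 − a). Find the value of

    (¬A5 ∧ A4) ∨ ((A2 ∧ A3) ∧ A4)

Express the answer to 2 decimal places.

¬A5 = 1 − 0.55 = 0.45
¬A5 ∧ A4 = min(a, b) on (0.45, 0.05) = 0.05
A2 ∧ A3 = min(a, b) on (0.90, 0.80) = 0.80
(A2 ∧ A3) ∧ A4 = min(a, b) on (0.80, 0.05) = 0.05
(¬A5 ∧ A4) ∨ ((A2 ∧ A3) ∧ A4) = max(a, b) on (0.05, 0.05) = 0.05

0.05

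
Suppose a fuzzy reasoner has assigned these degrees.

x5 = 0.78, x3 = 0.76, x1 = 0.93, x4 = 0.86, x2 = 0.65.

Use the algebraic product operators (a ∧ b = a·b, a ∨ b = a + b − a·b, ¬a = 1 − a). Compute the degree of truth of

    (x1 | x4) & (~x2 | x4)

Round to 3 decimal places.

x1 | x4 = a + b − a·b on (0.9300, 0.8600) = 0.9902
~x2 = 1 − 0.6500 = 0.3500
~x2 | x4 = a + b − a·b on (0.3500, 0.8600) = 0.9090
(x1 | x4) & (~x2 | x4) = a·b on (0.9902, 0.9090) = 0.9001

0.900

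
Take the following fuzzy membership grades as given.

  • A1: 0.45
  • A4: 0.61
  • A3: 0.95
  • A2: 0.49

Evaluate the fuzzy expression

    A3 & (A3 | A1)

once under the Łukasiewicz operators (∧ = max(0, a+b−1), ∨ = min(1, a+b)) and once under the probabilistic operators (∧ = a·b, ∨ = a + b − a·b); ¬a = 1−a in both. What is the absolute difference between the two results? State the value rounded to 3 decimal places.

0.026

Under Łukasiewicz:
  A3 | A1 = min(1, a+b) on (0.95, 0.45) = 1.00
  A3 & (A3 | A1) = max(0, a+b−1) on (0.95, 1.00) = 0.95
  → value = 0.9500
Under probabilistic:
  A3 | A1 = a + b − a·b on (0.9500, 0.4500) = 0.9725
  A3 & (A3 | A1) = a·b on (0.9500, 0.9725) = 0.9239
  → value = 0.9239
|0.9500 − 0.9239| = 0.026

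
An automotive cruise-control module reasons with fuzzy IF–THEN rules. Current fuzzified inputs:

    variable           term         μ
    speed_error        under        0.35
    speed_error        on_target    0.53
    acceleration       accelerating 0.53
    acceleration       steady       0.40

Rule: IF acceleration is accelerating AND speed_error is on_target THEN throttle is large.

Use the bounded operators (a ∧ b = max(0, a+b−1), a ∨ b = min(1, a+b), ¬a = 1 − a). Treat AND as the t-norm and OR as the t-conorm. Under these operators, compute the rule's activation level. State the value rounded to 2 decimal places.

0.06

firing strength: accelerating=0.53, on_target=0.53; AND[max(0, a+b−1)] → w = 0.06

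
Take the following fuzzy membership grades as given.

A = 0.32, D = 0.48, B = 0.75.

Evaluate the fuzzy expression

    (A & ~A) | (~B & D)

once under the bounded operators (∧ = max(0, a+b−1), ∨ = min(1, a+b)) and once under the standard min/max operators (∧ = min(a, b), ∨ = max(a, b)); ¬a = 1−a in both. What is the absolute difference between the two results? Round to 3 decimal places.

0.320

Under bounded:
  ~A = 1 − 0.32 = 0.68
  A & ~A = max(0, a+b−1) on (0.32, 0.68) = 0.00
  ~B = 1 − 0.75 = 0.25
  ~B & D = max(0, a+b−1) on (0.25, 0.48) = 0.00
  (A & ~A) | (~B & D) = min(1, a+b) on (0.00, 0.00) = 0.00
  → value = 0.0000
Under standard min/max:
  ~A = 1 − 0.32 = 0.68
  A & ~A = min(a, b) on (0.32, 0.68) = 0.32
  ~B = 1 − 0.75 = 0.25
  ~B & D = min(a, b) on (0.25, 0.48) = 0.25
  (A & ~A) | (~B & D) = max(a, b) on (0.32, 0.25) = 0.32
  → value = 0.3200
|0.0000 − 0.3200| = 0.320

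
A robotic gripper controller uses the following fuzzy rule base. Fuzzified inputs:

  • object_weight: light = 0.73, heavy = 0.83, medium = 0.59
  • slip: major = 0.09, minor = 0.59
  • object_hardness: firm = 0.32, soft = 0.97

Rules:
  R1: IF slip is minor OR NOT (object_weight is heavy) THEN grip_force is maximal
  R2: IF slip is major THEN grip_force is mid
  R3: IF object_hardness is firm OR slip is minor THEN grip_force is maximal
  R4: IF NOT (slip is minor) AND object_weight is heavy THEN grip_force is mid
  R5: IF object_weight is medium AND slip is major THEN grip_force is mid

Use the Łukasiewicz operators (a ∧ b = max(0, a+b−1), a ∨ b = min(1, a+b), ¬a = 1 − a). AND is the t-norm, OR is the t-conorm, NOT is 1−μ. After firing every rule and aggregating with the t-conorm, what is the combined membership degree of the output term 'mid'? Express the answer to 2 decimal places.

R1: minor=0.59, ¬heavy=1−0.83=0.17; OR[min(1, a+b)] → w = 0.76
R2: major=0.09 → w = 0.09
R3: firm=0.32, minor=0.59; OR[min(1, a+b)] → w = 0.91
R4: ¬minor=1−0.59=0.41, heavy=0.83; AND[max(0, a+b−1)] → w = 0.24
R5: medium=0.59, major=0.09; AND[max(0, a+b−1)] → w = 0.00
Rules with consequent 'mid': {R2, R4, R5} → strengths 0.09, 0.24, 0.00
Aggregate via t-conorm [min(1, a+b)]: 0.33

0.33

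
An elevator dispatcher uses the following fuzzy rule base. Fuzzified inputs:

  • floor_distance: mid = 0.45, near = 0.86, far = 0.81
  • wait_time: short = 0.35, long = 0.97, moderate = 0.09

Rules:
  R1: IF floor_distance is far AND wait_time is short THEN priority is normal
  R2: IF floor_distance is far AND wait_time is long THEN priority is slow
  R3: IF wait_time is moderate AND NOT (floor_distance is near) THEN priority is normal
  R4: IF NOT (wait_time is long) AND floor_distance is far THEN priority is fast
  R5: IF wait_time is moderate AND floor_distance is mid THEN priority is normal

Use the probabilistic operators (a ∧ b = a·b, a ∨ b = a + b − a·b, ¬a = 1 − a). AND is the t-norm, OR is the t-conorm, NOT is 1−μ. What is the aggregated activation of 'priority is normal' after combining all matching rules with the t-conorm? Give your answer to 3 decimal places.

R1: far=0.81, short=0.35; AND[a·b] → w = 0.2835
R2: far=0.81, long=0.97; AND[a·b] → w = 0.7857
R3: moderate=0.09, ¬near=1−0.86=0.14; AND[a·b] → w = 0.0126
R4: ¬long=1−0.97=0.03, far=0.81; AND[a·b] → w = 0.0243
R5: moderate=0.09, mid=0.45; AND[a·b] → w = 0.0405
Rules with consequent 'normal': {R1, R3, R5} → strengths 0.2835, 0.0126, 0.0405
Aggregate via t-conorm [a + b − a·b]: 0.3212

0.321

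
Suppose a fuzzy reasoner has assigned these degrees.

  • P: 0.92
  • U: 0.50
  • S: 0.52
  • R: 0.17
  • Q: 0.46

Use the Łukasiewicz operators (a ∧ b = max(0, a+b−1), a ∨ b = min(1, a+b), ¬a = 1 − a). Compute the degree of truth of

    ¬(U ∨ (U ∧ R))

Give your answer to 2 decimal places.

U ∧ R = max(0, a+b−1) on (0.50, 0.17) = 0.00
U ∨ (U ∧ R) = min(1, a+b) on (0.50, 0.00) = 0.50
¬(U ∨ (U ∧ R)) = 1 − 0.50 = 0.50

0.50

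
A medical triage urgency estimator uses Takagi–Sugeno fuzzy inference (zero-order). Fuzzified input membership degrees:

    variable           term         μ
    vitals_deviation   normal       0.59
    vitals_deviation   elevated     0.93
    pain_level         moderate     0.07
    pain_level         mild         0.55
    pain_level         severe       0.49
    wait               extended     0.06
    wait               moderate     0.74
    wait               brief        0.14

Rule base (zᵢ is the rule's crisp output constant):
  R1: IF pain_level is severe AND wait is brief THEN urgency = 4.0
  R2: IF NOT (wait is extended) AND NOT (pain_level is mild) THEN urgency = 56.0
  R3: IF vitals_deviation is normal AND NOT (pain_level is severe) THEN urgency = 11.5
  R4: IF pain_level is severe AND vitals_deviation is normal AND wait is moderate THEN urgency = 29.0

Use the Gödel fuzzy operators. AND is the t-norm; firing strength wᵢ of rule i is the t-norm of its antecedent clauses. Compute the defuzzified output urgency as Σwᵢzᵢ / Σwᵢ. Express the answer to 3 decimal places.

28.827

R1 (z=4.0): severe=0.49, brief=0.14; AND[min(a, b)] → w = 0.14
R2 (z=56.0): ¬extended=1−0.06=0.94, ¬mild=1−0.55=0.45; AND[min(a, b)] → w = 0.45
R3 (z=11.5): normal=0.59, ¬severe=1−0.49=0.51; AND[min(a, b)] → w = 0.51
R4 (z=29.0): severe=0.49, normal=0.59, moderate=0.74; AND[min(a, b)] → w = 0.49
Weighted average = (0.14·4.0 + 0.45·56.0 + 0.51·11.5 + 0.49·29.0) / (0.14 + 0.45 + 0.51 + 0.49)
  = 45.8350 / 1.5900 = 28.827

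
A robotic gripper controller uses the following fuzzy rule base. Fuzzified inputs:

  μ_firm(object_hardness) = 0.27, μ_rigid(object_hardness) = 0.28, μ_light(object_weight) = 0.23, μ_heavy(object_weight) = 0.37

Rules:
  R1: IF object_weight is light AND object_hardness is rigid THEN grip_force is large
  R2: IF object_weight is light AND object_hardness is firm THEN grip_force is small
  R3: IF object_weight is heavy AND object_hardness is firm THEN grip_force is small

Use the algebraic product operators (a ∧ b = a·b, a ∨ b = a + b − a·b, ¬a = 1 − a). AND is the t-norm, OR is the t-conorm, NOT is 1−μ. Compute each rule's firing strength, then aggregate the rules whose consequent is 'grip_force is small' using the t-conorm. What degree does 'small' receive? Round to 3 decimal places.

0.156

R1: light=0.23, rigid=0.28; AND[a·b] → w = 0.0644
R2: light=0.23, firm=0.27; AND[a·b] → w = 0.0621
R3: heavy=0.37, firm=0.27; AND[a·b] → w = 0.0999
Rules with consequent 'small': {R2, R3} → strengths 0.0621, 0.0999
Aggregate via t-conorm [a + b − a·b]: 0.1558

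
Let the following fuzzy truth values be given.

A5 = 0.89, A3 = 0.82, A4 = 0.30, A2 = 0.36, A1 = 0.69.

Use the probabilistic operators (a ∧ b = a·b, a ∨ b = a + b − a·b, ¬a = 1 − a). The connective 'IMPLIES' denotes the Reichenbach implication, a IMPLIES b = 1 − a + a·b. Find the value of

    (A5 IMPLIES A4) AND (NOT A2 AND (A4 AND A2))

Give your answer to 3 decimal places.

A5 IMPLIES A4  [Reichenbach: 1 − a + a·b] with a=0.8900, b=0.3000 → 0.3770
NOT A2 = 1 − 0.3600 = 0.6400
A4 AND A2 = a·b on (0.3000, 0.3600) = 0.1080
NOT A2 AND (A4 AND A2) = a·b on (0.6400, 0.1080) = 0.0691
(A5 IMPLIES A4) AND (NOT A2 AND (A4 AND A2)) = a·b on (0.3770, 0.0691) = 0.0261

0.026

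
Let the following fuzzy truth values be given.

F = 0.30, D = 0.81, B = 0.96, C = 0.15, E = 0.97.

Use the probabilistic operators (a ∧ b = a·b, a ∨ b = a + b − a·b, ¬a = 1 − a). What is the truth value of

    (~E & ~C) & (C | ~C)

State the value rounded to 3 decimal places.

0.022

~E = 1 − 0.9700 = 0.0300
~C = 1 − 0.1500 = 0.8500
~E & ~C = a·b on (0.0300, 0.8500) = 0.0255
~C = 1 − 0.1500 = 0.8500
C | ~C = a + b − a·b on (0.1500, 0.8500) = 0.8725
(~E & ~C) & (C | ~C) = a·b on (0.0255, 0.8725) = 0.0222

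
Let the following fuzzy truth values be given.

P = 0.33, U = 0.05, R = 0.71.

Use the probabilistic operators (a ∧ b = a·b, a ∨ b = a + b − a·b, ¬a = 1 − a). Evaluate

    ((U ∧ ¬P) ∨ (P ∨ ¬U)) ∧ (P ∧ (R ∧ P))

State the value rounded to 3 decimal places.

¬P = 1 − 0.3300 = 0.6700
U ∧ ¬P = a·b on (0.0500, 0.6700) = 0.0335
¬U = 1 − 0.0500 = 0.9500
P ∨ ¬U = a + b − a·b on (0.3300, 0.9500) = 0.9665
(U ∧ ¬P) ∨ (P ∨ ¬U) = a + b − a·b on (0.0335, 0.9665) = 0.9676
R ∧ P = a·b on (0.7100, 0.3300) = 0.2343
P ∧ (R ∧ P) = a·b on (0.3300, 0.2343) = 0.0773
((U ∧ ¬P) ∨ (P ∨ ¬U)) ∧ (P ∧ (R ∧ P)) = a·b on (0.9676, 0.0773) = 0.0748

0.075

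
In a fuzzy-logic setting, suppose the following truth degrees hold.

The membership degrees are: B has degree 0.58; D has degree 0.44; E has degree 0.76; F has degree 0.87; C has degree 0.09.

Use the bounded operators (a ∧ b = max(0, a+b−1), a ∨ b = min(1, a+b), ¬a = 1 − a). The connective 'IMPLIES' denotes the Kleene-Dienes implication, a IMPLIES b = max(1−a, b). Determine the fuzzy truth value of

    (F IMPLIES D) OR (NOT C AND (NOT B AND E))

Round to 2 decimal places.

F IMPLIES D  [Kleene-Dienes: max(1−a, b)] with a=0.87, b=0.44 → 0.44
NOT C = 1 − 0.09 = 0.91
NOT B = 1 − 0.58 = 0.42
NOT B AND E = max(0, a+b−1) on (0.42, 0.76) = 0.18
NOT C AND (NOT B AND E) = max(0, a+b−1) on (0.91, 0.18) = 0.09
(F IMPLIES D) OR (NOT C AND (NOT B AND E)) = min(1, a+b) on (0.44, 0.09) = 0.53

0.53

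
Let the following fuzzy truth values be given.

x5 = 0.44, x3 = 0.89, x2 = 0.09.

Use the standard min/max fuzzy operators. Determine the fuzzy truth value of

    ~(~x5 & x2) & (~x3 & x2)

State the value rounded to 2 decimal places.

0.09

~x5 = 1 − 0.44 = 0.56
~x5 & x2 = min(a, b) on (0.56, 0.09) = 0.09
~(~x5 & x2) = 1 − 0.09 = 0.91
~x3 = 1 − 0.89 = 0.11
~x3 & x2 = min(a, b) on (0.11, 0.09) = 0.09
~(~x5 & x2) & (~x3 & x2) = min(a, b) on (0.91, 0.09) = 0.09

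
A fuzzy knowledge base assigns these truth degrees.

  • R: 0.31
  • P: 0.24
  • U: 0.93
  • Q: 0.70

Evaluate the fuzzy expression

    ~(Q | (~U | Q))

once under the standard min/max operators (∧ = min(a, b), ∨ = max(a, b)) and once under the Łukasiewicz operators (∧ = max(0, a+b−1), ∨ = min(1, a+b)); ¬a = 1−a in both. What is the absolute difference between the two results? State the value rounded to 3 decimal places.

0.300

Under standard min/max:
  ~U = 1 − 0.93 = 0.07
  ~U | Q = max(a, b) on (0.07, 0.70) = 0.70
  Q | (~U | Q) = max(a, b) on (0.70, 0.70) = 0.70
  ~(Q | (~U | Q)) = 1 − 0.70 = 0.30
  → value = 0.3000
Under Łukasiewicz:
  ~U = 1 − 0.93 = 0.07
  ~U | Q = min(1, a+b) on (0.07, 0.70) = 0.77
  Q | (~U | Q) = min(1, a+b) on (0.70, 0.77) = 1.00
  ~(Q | (~U | Q)) = 1 − 1.00 = 0.00
  → value = 0.0000
|0.3000 − 0.0000| = 0.300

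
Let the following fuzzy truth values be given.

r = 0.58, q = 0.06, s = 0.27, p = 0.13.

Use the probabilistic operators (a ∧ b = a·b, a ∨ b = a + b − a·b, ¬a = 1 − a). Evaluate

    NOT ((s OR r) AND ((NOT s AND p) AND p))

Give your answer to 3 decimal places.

s OR r = a + b − a·b on (0.2700, 0.5800) = 0.6934
NOT s = 1 − 0.2700 = 0.7300
NOT s AND p = a·b on (0.7300, 0.1300) = 0.0949
(NOT s AND p) AND p = a·b on (0.0949, 0.1300) = 0.0123
(s OR r) AND ((NOT s AND p) AND p) = a·b on (0.6934, 0.0123) = 0.0086
NOT ((s OR r) AND ((NOT s AND p) AND p)) = 1 − 0.0086 = 0.9914

0.991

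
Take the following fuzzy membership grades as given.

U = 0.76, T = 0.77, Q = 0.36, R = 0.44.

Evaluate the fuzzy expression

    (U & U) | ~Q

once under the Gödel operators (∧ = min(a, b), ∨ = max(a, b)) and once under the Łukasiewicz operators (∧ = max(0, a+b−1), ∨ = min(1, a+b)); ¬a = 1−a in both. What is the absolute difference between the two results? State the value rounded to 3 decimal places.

Under Gödel:
  U & U = min(a, b) on (0.76, 0.76) = 0.76
  ~Q = 1 − 0.36 = 0.64
  (U & U) | ~Q = max(a, b) on (0.76, 0.64) = 0.76
  → value = 0.7600
Under Łukasiewicz:
  U & U = max(0, a+b−1) on (0.76, 0.76) = 0.52
  ~Q = 1 − 0.36 = 0.64
  (U & U) | ~Q = min(1, a+b) on (0.52, 0.64) = 1.00
  → value = 1.0000
|0.7600 − 1.0000| = 0.240

0.240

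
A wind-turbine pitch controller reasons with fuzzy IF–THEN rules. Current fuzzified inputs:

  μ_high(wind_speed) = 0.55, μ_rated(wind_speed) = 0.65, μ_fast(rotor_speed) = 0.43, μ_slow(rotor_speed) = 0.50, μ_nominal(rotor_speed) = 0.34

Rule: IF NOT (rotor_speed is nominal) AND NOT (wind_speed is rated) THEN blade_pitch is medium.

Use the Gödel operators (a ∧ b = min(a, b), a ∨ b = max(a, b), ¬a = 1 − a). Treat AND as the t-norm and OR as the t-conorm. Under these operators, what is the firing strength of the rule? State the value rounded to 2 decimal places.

firing strength: ¬nominal=1−0.34=0.66, ¬rated=1−0.65=0.35; AND[min(a, b)] → w = 0.35

0.35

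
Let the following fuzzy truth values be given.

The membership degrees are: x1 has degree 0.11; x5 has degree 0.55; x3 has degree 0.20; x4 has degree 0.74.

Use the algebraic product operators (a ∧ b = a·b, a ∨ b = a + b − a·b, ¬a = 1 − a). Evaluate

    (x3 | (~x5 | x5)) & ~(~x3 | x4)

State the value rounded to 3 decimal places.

~x5 = 1 − 0.5500 = 0.4500
~x5 | x5 = a + b − a·b on (0.4500, 0.5500) = 0.7525
x3 | (~x5 | x5) = a + b − a·b on (0.2000, 0.7525) = 0.8020
~x3 = 1 − 0.2000 = 0.8000
~x3 | x4 = a + b − a·b on (0.8000, 0.7400) = 0.9480
~(~x3 | x4) = 1 − 0.9480 = 0.0520
(x3 | (~x5 | x5)) & ~(~x3 | x4) = a·b on (0.8020, 0.0520) = 0.0417

0.042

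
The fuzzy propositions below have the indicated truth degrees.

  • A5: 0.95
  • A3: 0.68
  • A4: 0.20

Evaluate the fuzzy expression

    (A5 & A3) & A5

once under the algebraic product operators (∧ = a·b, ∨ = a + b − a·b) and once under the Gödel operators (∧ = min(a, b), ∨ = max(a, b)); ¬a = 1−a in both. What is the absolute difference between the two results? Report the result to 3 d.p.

0.066

Under algebraic product:
  A5 & A3 = a·b on (0.9500, 0.6800) = 0.6460
  (A5 & A3) & A5 = a·b on (0.6460, 0.9500) = 0.6137
  → value = 0.6137
Under Gödel:
  A5 & A3 = min(a, b) on (0.95, 0.68) = 0.68
  (A5 & A3) & A5 = min(a, b) on (0.68, 0.95) = 0.68
  → value = 0.6800
|0.6137 − 0.6800| = 0.066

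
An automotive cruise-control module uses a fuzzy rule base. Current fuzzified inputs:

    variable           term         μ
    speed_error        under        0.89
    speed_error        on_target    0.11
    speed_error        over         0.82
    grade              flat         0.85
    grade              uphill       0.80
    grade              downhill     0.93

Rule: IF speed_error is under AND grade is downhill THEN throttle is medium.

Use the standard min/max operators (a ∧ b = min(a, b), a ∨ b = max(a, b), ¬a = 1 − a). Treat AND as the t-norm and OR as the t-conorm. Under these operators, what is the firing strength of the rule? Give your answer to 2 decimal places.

firing strength: under=0.89, downhill=0.93; AND[min(a, b)] → w = 0.89

0.89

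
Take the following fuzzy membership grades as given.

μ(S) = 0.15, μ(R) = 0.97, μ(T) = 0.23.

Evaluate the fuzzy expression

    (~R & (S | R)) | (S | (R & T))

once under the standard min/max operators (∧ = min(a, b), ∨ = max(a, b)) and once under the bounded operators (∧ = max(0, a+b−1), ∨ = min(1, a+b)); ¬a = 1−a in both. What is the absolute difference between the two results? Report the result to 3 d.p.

0.150

Under standard min/max:
  ~R = 1 − 0.97 = 0.03
  S | R = max(a, b) on (0.15, 0.97) = 0.97
  ~R & (S | R) = min(a, b) on (0.03, 0.97) = 0.03
  R & T = min(a, b) on (0.97, 0.23) = 0.23
  S | (R & T) = max(a, b) on (0.15, 0.23) = 0.23
  (~R & (S | R)) | (S | (R & T)) = max(a, b) on (0.03, 0.23) = 0.23
  → value = 0.2300
Under bounded:
  ~R = 1 − 0.97 = 0.03
  S | R = min(1, a+b) on (0.15, 0.97) = 1.00
  ~R & (S | R) = max(0, a+b−1) on (0.03, 1.00) = 0.03
  R & T = max(0, a+b−1) on (0.97, 0.23) = 0.20
  S | (R & T) = min(1, a+b) on (0.15, 0.20) = 0.35
  (~R & (S | R)) | (S | (R & T)) = min(1, a+b) on (0.03, 0.35) = 0.38
  → value = 0.3800
|0.2300 − 0.3800| = 0.150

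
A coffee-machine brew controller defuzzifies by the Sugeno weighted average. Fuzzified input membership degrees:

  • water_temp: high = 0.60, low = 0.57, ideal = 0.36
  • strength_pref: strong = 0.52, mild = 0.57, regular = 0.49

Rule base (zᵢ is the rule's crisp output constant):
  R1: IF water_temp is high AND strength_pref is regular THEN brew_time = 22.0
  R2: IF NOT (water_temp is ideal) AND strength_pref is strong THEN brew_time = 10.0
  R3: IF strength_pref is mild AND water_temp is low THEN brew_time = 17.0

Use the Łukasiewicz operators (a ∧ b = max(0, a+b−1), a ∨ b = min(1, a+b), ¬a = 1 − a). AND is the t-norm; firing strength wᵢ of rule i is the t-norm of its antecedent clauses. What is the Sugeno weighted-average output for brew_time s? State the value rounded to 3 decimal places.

15.282

R1 (z=22.0): high=0.60, regular=0.49; AND[max(0, a+b−1)] → w = 0.09
R2 (z=10.0): ¬ideal=1−0.36=0.64, strong=0.52; AND[max(0, a+b−1)] → w = 0.16
R3 (z=17.0): mild=0.57, low=0.57; AND[max(0, a+b−1)] → w = 0.14
Weighted average = (0.09·22.0 + 0.16·10.0 + 0.14·17.0) / (0.09 + 0.16 + 0.14)
  = 5.9600 / 0.3900 = 15.282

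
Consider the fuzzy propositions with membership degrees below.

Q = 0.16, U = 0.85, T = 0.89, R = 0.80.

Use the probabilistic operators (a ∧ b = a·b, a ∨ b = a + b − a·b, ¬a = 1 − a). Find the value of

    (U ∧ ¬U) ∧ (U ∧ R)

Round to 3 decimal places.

0.087

¬U = 1 − 0.8500 = 0.1500
U ∧ ¬U = a·b on (0.8500, 0.1500) = 0.1275
U ∧ R = a·b on (0.8500, 0.8000) = 0.6800
(U ∧ ¬U) ∧ (U ∧ R) = a·b on (0.1275, 0.6800) = 0.0867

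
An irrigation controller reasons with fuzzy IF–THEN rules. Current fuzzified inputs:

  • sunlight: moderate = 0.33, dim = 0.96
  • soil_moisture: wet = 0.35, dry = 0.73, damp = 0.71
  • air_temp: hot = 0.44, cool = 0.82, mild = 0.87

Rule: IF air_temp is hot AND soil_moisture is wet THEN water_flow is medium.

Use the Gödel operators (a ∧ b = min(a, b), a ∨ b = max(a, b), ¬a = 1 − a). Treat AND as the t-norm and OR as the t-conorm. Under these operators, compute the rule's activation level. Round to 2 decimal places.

firing strength: hot=0.44, wet=0.35; AND[min(a, b)] → w = 0.35

0.35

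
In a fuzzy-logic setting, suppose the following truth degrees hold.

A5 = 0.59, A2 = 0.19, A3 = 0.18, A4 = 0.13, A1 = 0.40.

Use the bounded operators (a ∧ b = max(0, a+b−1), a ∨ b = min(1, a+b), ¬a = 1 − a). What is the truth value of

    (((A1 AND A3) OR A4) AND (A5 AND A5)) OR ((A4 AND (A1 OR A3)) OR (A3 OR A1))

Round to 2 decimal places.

A1 AND A3 = max(0, a+b−1) on (0.40, 0.18) = 0.00
(A1 AND A3) OR A4 = min(1, a+b) on (0.00, 0.13) = 0.13
A5 AND A5 = max(0, a+b−1) on (0.59, 0.59) = 0.18
((A1 AND A3) OR A4) AND (A5 AND A5) = max(0, a+b−1) on (0.13, 0.18) = 0.00
A1 OR A3 = min(1, a+b) on (0.40, 0.18) = 0.58
A4 AND (A1 OR A3) = max(0, a+b−1) on (0.13, 0.58) = 0.00
A3 OR A1 = min(1, a+b) on (0.18, 0.40) = 0.58
(A4 AND (A1 OR A3)) OR (A3 OR A1) = min(1, a+b) on (0.00, 0.58) = 0.58
(((A1 AND A3) OR A4) AND (A5 AND A5)) OR ((A4 AND (A1 OR A3)) OR (A3 OR A1)) = min(1, a+b) on (0.00, 0.58) = 0.58

0.58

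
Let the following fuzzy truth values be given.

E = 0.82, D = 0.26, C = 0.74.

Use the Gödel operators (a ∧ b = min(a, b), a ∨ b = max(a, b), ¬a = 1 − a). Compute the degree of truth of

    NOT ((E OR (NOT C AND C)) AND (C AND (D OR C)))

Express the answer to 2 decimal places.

NOT C = 1 − 0.74 = 0.26
NOT C AND C = min(a, b) on (0.26, 0.74) = 0.26
E OR (NOT C AND C) = max(a, b) on (0.82, 0.26) = 0.82
D OR C = max(a, b) on (0.26, 0.74) = 0.74
C AND (D OR C) = min(a, b) on (0.74, 0.74) = 0.74
(E OR (NOT C AND C)) AND (C AND (D OR C)) = min(a, b) on (0.82, 0.74) = 0.74
NOT ((E OR (NOT C AND C)) AND (C AND (D OR C))) = 1 − 0.74 = 0.26

0.26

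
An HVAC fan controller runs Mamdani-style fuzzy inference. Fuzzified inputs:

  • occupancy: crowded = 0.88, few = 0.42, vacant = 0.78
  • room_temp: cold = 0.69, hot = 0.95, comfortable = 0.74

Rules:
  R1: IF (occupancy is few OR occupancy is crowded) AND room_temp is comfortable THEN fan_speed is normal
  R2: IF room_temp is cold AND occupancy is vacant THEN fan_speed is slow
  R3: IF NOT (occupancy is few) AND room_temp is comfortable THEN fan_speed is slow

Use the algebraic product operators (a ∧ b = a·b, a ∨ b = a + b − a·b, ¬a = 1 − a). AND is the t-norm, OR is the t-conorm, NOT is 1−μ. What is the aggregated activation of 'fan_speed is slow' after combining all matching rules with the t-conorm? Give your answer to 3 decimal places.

0.736

R1: (few=0.42 OR crowded=0.88) = 0.9304; AND[a·b] with comfortable=0.74 → w = 0.6885
R2: cold=0.69, vacant=0.78; AND[a·b] → w = 0.5382
R3: ¬few=1−0.42=0.58, comfortable=0.74; AND[a·b] → w = 0.4292
Rules with consequent 'slow': {R2, R3} → strengths 0.5382, 0.4292
Aggregate via t-conorm [a + b − a·b]: 0.7364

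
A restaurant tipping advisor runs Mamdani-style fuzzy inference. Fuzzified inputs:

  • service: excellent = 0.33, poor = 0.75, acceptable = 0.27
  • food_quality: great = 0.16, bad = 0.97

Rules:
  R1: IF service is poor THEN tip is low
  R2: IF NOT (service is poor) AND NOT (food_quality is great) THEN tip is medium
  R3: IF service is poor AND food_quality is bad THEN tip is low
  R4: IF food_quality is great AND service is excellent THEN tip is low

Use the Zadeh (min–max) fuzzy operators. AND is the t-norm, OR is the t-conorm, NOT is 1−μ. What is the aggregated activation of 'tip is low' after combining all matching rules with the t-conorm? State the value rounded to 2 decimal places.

0.75

R1: poor=0.75 → w = 0.75
R2: ¬poor=1−0.75=0.25, ¬great=1−0.16=0.84; AND[min(a, b)] → w = 0.25
R3: poor=0.75, bad=0.97; AND[min(a, b)] → w = 0.75
R4: great=0.16, excellent=0.33; AND[min(a, b)] → w = 0.16
Rules with consequent 'low': {R1, R3, R4} → strengths 0.75, 0.75, 0.16
Aggregate via t-conorm [max(a, b)]: 0.75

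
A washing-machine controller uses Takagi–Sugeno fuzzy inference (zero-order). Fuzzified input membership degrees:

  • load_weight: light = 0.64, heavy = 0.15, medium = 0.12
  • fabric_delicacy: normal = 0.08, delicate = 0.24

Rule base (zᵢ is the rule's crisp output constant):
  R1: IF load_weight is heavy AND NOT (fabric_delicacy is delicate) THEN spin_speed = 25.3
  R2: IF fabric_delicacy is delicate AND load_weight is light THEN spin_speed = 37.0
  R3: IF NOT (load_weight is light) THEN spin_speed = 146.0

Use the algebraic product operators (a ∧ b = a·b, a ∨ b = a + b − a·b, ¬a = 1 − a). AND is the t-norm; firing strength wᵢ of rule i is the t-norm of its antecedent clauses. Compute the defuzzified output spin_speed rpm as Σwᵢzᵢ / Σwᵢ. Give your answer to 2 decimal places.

R1 (z=25.3): heavy=0.15, ¬delicate=1−0.24=0.76; AND[a·b] → w = 0.1140
R2 (z=37.0): delicate=0.24, light=0.64; AND[a·b] → w = 0.1536
R3 (z=146.0): ¬light=1−0.64=0.36 → w = 0.3600
Weighted average = (0.1140·25.3 + 0.1536·37.0 + 0.3600·146.0) / (0.1140 + 0.1536 + 0.3600)
  = 61.1274 / 0.6276 = 97.40

97.40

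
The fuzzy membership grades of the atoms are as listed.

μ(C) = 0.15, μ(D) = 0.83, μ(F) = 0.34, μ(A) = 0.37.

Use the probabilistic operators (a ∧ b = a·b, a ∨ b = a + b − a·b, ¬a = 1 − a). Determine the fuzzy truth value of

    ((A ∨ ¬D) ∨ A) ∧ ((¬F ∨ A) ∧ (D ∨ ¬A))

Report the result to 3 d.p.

0.494

¬D = 1 − 0.8300 = 0.1700
A ∨ ¬D = a + b − a·b on (0.3700, 0.1700) = 0.4771
(A ∨ ¬D) ∨ A = a + b − a·b on (0.4771, 0.3700) = 0.6706
¬F = 1 − 0.3400 = 0.6600
¬F ∨ A = a + b − a·b on (0.6600, 0.3700) = 0.7858
¬A = 1 − 0.3700 = 0.6300
D ∨ ¬A = a + b − a·b on (0.8300, 0.6300) = 0.9371
(¬F ∨ A) ∧ (D ∨ ¬A) = a·b on (0.7858, 0.9371) = 0.7364
((A ∨ ¬D) ∨ A) ∧ ((¬F ∨ A) ∧ (D ∨ ¬A)) = a·b on (0.6706, 0.7364) = 0.4938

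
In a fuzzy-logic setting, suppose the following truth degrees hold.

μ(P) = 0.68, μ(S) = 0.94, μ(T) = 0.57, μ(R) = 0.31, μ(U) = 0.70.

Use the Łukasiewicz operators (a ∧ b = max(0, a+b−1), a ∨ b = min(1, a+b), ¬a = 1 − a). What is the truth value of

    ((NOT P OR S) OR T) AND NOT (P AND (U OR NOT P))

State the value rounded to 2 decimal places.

NOT P = 1 − 0.68 = 0.32
NOT P OR S = min(1, a+b) on (0.32, 0.94) = 1.00
(NOT P OR S) OR T = min(1, a+b) on (1.00, 0.57) = 1.00
NOT P = 1 − 0.68 = 0.32
U OR NOT P = min(1, a+b) on (0.70, 0.32) = 1.00
P AND (U OR NOT P) = max(0, a+b−1) on (0.68, 1.00) = 0.68
NOT (P AND (U OR NOT P)) = 1 − 0.68 = 0.32
((NOT P OR S) OR T) AND NOT (P AND (U OR NOT P)) = max(0, a+b−1) on (1.00, 0.32) = 0.32

0.32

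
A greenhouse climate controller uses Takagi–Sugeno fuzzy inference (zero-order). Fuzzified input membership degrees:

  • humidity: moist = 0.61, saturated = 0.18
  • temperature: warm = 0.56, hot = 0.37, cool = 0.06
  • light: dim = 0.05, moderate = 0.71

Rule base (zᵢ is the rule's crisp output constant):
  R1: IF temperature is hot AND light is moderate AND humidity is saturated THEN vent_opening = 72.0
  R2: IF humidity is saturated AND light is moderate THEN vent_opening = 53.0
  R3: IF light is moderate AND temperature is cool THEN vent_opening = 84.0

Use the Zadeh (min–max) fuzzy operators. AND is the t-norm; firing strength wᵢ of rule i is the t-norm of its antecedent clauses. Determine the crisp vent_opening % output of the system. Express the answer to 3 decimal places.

65.571

R1 (z=72.0): hot=0.37, moderate=0.71, saturated=0.18; AND[min(a, b)] → w = 0.18
R2 (z=53.0): saturated=0.18, moderate=0.71; AND[min(a, b)] → w = 0.18
R3 (z=84.0): moderate=0.71, cool=0.06; AND[min(a, b)] → w = 0.06
Weighted average = (0.18·72.0 + 0.18·53.0 + 0.06·84.0) / (0.18 + 0.18 + 0.06)
  = 27.5400 / 0.4200 = 65.571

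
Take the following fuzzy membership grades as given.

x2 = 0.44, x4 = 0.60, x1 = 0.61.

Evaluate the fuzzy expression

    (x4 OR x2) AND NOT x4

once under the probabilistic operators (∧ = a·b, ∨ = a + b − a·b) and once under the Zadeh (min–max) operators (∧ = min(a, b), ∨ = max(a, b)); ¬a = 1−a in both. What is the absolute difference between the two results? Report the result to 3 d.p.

Under probabilistic:
  x4 OR x2 = a + b − a·b on (0.6000, 0.4400) = 0.7760
  NOT x4 = 1 − 0.6000 = 0.4000
  (x4 OR x2) AND NOT x4 = a·b on (0.7760, 0.4000) = 0.3104
  → value = 0.3104
Under Zadeh (min–max):
  x4 OR x2 = max(a, b) on (0.60, 0.44) = 0.60
  NOT x4 = 1 − 0.60 = 0.40
  (x4 OR x2) AND NOT x4 = min(a, b) on (0.60, 0.40) = 0.40
  → value = 0.4000
|0.3104 − 0.4000| = 0.090

0.090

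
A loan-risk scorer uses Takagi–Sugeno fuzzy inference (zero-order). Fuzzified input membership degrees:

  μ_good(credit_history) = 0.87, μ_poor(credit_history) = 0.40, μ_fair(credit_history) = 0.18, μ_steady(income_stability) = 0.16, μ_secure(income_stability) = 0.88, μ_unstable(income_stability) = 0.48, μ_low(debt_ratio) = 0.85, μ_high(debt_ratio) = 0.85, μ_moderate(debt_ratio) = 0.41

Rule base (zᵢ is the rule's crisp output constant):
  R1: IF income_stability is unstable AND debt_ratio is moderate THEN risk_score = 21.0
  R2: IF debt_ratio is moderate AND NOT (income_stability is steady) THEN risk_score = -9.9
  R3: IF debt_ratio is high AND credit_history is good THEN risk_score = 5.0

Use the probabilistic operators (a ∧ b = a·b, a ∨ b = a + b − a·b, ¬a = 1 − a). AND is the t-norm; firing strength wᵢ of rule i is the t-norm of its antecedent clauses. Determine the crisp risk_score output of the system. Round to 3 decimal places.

R1 (z=21.0): unstable=0.48, moderate=0.41; AND[a·b] → w = 0.1968
R2 (z=-9.9): moderate=0.41, ¬steady=1−0.16=0.84; AND[a·b] → w = 0.3444
R3 (z=5.0): high=0.85, good=0.87; AND[a·b] → w = 0.7395
Weighted average = (0.1968·21.0 + 0.3444·-9.9 + 0.7395·5.0) / (0.1968 + 0.3444 + 0.7395)
  = 4.4207 / 1.2807 = 3.452

3.452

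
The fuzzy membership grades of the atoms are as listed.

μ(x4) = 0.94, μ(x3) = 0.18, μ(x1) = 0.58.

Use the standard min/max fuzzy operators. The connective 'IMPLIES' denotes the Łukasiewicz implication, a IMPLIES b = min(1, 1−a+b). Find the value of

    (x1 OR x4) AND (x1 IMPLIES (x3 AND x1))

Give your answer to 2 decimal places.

0.60

x1 OR x4 = max(a, b) on (0.58, 0.94) = 0.94
x3 AND x1 = min(a, b) on (0.18, 0.58) = 0.18
x1 IMPLIES (x3 AND x1)  [Łukasiewicz: min(1, 1−a+b)] with a=0.58, b=0.18 → 0.60
(x1 OR x4) AND (x1 IMPLIES (x3 AND x1)) = min(a, b) on (0.94, 0.60) = 0.60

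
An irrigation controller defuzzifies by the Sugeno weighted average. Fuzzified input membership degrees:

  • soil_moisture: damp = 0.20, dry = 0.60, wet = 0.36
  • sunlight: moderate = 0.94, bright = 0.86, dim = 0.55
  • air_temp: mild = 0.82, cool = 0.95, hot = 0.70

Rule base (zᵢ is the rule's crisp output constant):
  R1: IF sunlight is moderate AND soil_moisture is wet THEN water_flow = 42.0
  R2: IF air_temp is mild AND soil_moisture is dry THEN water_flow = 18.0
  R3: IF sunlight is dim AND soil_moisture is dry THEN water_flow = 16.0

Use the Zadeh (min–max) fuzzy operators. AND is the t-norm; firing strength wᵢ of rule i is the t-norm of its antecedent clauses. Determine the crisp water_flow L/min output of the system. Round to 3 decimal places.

22.993

R1 (z=42.0): moderate=0.94, wet=0.36; AND[min(a, b)] → w = 0.36
R2 (z=18.0): mild=0.82, dry=0.60; AND[min(a, b)] → w = 0.60
R3 (z=16.0): dim=0.55, dry=0.60; AND[min(a, b)] → w = 0.55
Weighted average = (0.36·42.0 + 0.60·18.0 + 0.55·16.0) / (0.36 + 0.60 + 0.55)
  = 34.7200 / 1.5100 = 22.993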